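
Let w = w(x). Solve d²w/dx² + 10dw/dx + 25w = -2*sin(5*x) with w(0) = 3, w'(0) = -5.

Characteristic equation r² + 10r + 25 = 0 has discriminant (10)² - 4·(25) = 0, so r = -5 is a repeated root.
Hence w_h = (C1 + C2*x)*exp(-5*x).
Try w_p = A*cos(5*x) + B*sin(5*x). Substituting and equating the coefficients of cos(5x) and sin(5x) gives A = 1/25, B = 0, so w_p = cos(5*x)/25.
General solution: w = cos(5*x)/25 + C1*exp(-5*x) + C2*x*exp(-5*x).
Apply the initial conditions: w(0) = 1/25 + C1 = 3 and w'(0) = C2 - 5*C1 = -5. Solving gives C1 = 74/25, C2 = 49/5.

w = cos(5*x)/25 + 74*exp(-5*x)/25 + 49*x*exp(-5*x)/5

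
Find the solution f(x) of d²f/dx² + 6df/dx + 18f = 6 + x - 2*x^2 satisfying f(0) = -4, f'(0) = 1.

f = 49/162 - x**2/9 + 7*x/54 - 697*cos(3*x)*exp(-3*x)/162 - 325*exp(-3*x)*sin(3*x)/81

Characteristic equation r² + 6r + 18 = 0 has discriminant (6)² - 4·(18) = -36 < 0, so r = -3 ± 3i.
Hence f_h = C1*cos(3*x)*exp(-3*x) + C2*exp(-3*x)*sin(3*x).
For the particular solution try f_p = A0 + A1*x + A2*x^2. Substituting and matching coefficients of each power of x gives A0 = 49/162, A1 = 7/54, A2 = -1/9, so f_p = 49/162 - x^2/9 + 7*x/54.
General solution: f = 49/162 - x^2/9 + 7*x/54 + C1*cos(3*x)*exp(-3*x) + C2*exp(-3*x)*sin(3*x).
Apply the initial conditions: f(0) = 49/162 + C1 = -4 and f'(0) = 7/54 - 3*C1 + 3*C2 = 1. Solving gives C1 = -697/162, C2 = -325/81.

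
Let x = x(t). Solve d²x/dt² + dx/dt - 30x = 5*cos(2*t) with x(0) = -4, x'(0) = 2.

x = -613*exp(5*t)/319 - 85*exp(-6*t)/44 - 17*cos(2*t)/116 + sin(2*t)/116

Characteristic equation r² + r - 30 = 0 factors as (r + 6)(r - 5) = 0, so r = -6, 5.
Hence x_h = C1*exp(-6*t) + C2*exp(5*t).
Try x_p = A*cos(2*t) + B*sin(2*t). Substituting and equating the coefficients of cos(2t) and sin(2t) gives A = -17/116, B = 1/116, so x_p = -17*cos(2*t)/116 + sin(2*t)/116.
General solution: x = -17*cos(2*t)/116 + sin(2*t)/116 + C1*exp(-6*t) + C2*exp(5*t).
Apply the initial conditions: x(0) = -17/116 + C1 + C2 = -4 and x'(0) = 1/58 - 6*C1 + 5*C2 = 2. Solving gives C1 = -85/44, C2 = -613/319.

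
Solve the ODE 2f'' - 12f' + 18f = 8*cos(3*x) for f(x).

Divide through by 2: f'' - 6f' + 9f = 4*cos(3*x).
Characteristic equation r² - 6r + 9 = 0 has discriminant (-6)² - 4·(9) = 0, so r = 3 is a repeated root.
Hence f_h = (C1 + C2*x)*exp(3*x).
Try f_p = A*cos(3*x) + B*sin(3*x). Substituting and equating the coefficients of cos(3x) and sin(3x) gives A = 0, B = -2/9, so f_p = -2*sin(3*x)/9.

f = -2*sin(3*x)/9 + C1*exp(3*x) + C2*x*exp(3*x)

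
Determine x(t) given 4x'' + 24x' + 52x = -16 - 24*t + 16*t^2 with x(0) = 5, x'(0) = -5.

x = -24/2197 - 126*t/169 + 4*t**2/13 + 11009*cos(2*t)*exp(-3*t)/2197 + 11840*exp(-3*t)*sin(2*t)/2197

Divide through by 4: x'' + 6x' + 13x = -4 - 6*t + 4*t^2.
Characteristic equation r² + 6r + 13 = 0 has discriminant (6)² - 4·(13) = -16 < 0, so r = -3 ± 2i.
Hence x_h = C1*cos(2*t)*exp(-3*t) + C2*exp(-3*t)*sin(2*t).
For the particular solution try x_p = A0 + A1*t + A2*t^2. Substituting and matching coefficients of each power of t gives A0 = -24/2197, A1 = -126/169, A2 = 4/13, so x_p = -24/2197 - 126*t/169 + 4*t^2/13.
General solution: x = -24/2197 - 126*t/169 + 4*t^2/13 + C1*cos(2*t)*exp(-3*t) + C2*exp(-3*t)*sin(2*t).
Apply the initial conditions: x(0) = -24/2197 + C1 = 5 and x'(0) = -126/169 - 3*C1 + 2*C2 = -5. Solving gives C1 = 11009/2197, C2 = 11840/2197.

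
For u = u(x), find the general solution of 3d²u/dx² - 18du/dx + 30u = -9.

u = -3/10 + C1*cos(x)*exp(3*x) + C2*exp(3*x)*sin(x)

Divide through by 3: u'' - 6u' + 10u = -3.
Characteristic equation r² - 6r + 10 = 0 has discriminant (-6)² - 4·(10) = -4 < 0, so r = 3 ± i.
Hence u_h = C1*cos(x)*exp(3*x) + C2*exp(3*x)*sin(x).
For the particular solution try u_p = A0. Substituting and matching coefficients of each power of x gives A0 = -3/10, so u_p = -3/10.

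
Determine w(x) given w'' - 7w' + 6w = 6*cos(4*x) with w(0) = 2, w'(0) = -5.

w = -82*exp(6*x)/65 - 42*sin(4*x)/221 - 15*cos(4*x)/221 + 283*exp(x)/85

Characteristic equation r² - 7r + 6 = 0 factors as (r - 1)(r - 6) = 0, so r = 1, 6.
Hence w_h = C1*exp(x) + C2*exp(6*x).
Try w_p = A*cos(4*x) + B*sin(4*x). Substituting and equating the coefficients of cos(4x) and sin(4x) gives A = -15/221, B = -42/221, so w_p = -42*sin(4*x)/221 - 15*cos(4*x)/221.
General solution: w = -42*sin(4*x)/221 - 15*cos(4*x)/221 + C1*exp(x) + C2*exp(6*x).
Apply the initial conditions: w(0) = -15/221 + C1 + C2 = 2 and w'(0) = -168/221 + C1 + 6*C2 = -5. Solving gives C1 = 283/85, C2 = -82/65.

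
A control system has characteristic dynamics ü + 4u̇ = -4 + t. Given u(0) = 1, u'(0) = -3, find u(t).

u = 33/64 - 17*t/16 + t**2/8 + 31*exp(-4*t)/64

Characteristic equation r² + 4r = 0 factors as (r + 4)r = 0, so r = -4, 0.
Hence u_h = C1*exp(-4*t) + C2.
Since 0 is a characteristic root (multiplicity 1), multiply the polynomial trial by t: try u_p = t*(A0 + A1*t). Substituting and matching coefficients of each power of t gives A0 = -17/16, A1 = 1/8, so u_p = -17*t/16 + t^2/8.
General solution: u = C2 - 17*t/16 + t^2/8 + C1*exp(-4*t).
Apply the initial conditions: u(0) = C1 + C2 = 1 and u'(0) = -17/16 - 4*C1 = -3. Solving gives C1 = 31/64, C2 = 33/64.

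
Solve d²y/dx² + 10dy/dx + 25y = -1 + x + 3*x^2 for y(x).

Characteristic equation r² + 10r + 25 = 0 has discriminant (10)² - 4·(25) = 0, so r = -5 is a repeated root.
Hence y_h = (C1 + C2*x)*exp(-5*x).
For the particular solution try y_p = A0 + A1*x + A2*x^2. Substituting and matching coefficients of each power of x gives A0 = -17/625, A1 = -7/125, A2 = 3/25, so y_p = -17/625 - 7*x/125 + 3*x^2/25.

y = -17/625 - 7*x/125 + 3*x**2/25 + C1*exp(-5*x) + C2*x*exp(-5*x)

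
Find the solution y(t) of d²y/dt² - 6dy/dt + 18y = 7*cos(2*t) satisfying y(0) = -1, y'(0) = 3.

y = -21*sin(2*t)/85 + 49*cos(2*t)/170 - 219*cos(3*t)*exp(3*t)/170 + 417*exp(3*t)*sin(3*t)/170

Characteristic equation r² - 6r + 18 = 0 has discriminant (-6)² - 4·(18) = -36 < 0, so r = 3 ± 3i.
Hence y_h = C1*cos(3*t)*exp(3*t) + C2*exp(3*t)*sin(3*t).
Try y_p = A*cos(2*t) + B*sin(2*t). Substituting and equating the coefficients of cos(2t) and sin(2t) gives A = 49/170, B = -21/85, so y_p = -21*sin(2*t)/85 + 49*cos(2*t)/170.
General solution: y = -21*sin(2*t)/85 + 49*cos(2*t)/170 + C1*cos(3*t)*exp(3*t) + C2*exp(3*t)*sin(3*t).
Apply the initial conditions: y(0) = 49/170 + C1 = -1 and y'(0) = -42/85 + 3*C1 + 3*C2 = 3. Solving gives C1 = -219/170, C2 = 417/170.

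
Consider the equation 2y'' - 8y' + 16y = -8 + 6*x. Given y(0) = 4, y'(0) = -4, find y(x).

y = -5/16 + 3*x/8 - 13*exp(2*x)*sin(2*x)/2 + 69*cos(2*x)*exp(2*x)/16

Divide through by 2: y'' - 4y' + 8y = -4 + 3*x.
Characteristic equation r² - 4r + 8 = 0 has discriminant (-4)² - 4·(8) = -16 < 0, so r = 2 ± 2i.
Hence y_h = C1*cos(2*x)*exp(2*x) + C2*exp(2*x)*sin(2*x).
For the particular solution try y_p = A0 + A1*x. Substituting and matching coefficients of each power of x gives A0 = -5/16, A1 = 3/8, so y_p = -5/16 + 3*x/8.
General solution: y = -5/16 + 3*x/8 + C1*cos(2*x)*exp(2*x) + C2*exp(2*x)*sin(2*x).
Apply the initial conditions: y(0) = -5/16 + C1 = 4 and y'(0) = 3/8 + 2*C1 + 2*C2 = -4. Solving gives C1 = 69/16, C2 = -13/2.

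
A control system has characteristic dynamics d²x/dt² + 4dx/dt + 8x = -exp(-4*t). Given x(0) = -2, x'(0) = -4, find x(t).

Characteristic equation r² + 4r + 8 = 0 has discriminant (4)² - 4·(8) = -16 < 0, so r = -2 ± 2i.
Hence x_h = C1*cos(2*t)*exp(-2*t) + C2*exp(-2*t)*sin(2*t).
Try x_p = A*exp(-4*t). Substituting into the equation and dividing by exp(-4*t) gives A = -1/8, so x_p = -exp(-4*t)/8.
General solution: x = -exp(-4*t)/8 + C1*cos(2*t)*exp(-2*t) + C2*exp(-2*t)*sin(2*t).
Apply the initial conditions: x(0) = -1/8 + C1 = -2 and x'(0) = 1/2 - 2*C1 + 2*C2 = -4. Solving gives C1 = -15/8, C2 = -33/8.

x = -exp(-4*t)/8 - 33*exp(-2*t)*sin(2*t)/8 - 15*cos(2*t)*exp(-2*t)/8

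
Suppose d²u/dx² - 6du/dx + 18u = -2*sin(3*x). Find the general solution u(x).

u = -4*cos(3*x)/45 - 2*sin(3*x)/45 + C1*cos(3*x)*exp(3*x) + C2*exp(3*x)*sin(3*x)

Characteristic equation r² - 6r + 18 = 0 has discriminant (-6)² - 4·(18) = -36 < 0, so r = 3 ± 3i.
Hence u_h = C1*cos(3*x)*exp(3*x) + C2*exp(3*x)*sin(3*x).
Try u_p = A*cos(3*x) + B*sin(3*x). Substituting and equating the coefficients of cos(3x) and sin(3x) gives A = -4/45, B = -2/45, so u_p = -4*cos(3*x)/45 - 2*sin(3*x)/45.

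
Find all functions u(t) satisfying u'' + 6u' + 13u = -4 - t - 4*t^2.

Characteristic equation r² + 6r + 13 = 0 has discriminant (6)² - 4·(13) = -16 < 0, so r = -3 ± 2i.
Hence u_h = C1*cos(2*t)*exp(-3*t) + C2*exp(-3*t)*sin(2*t).
For the particular solution try u_p = A0 + A1*t + A2*t^2. Substituting and matching coefficients of each power of t gives A0 = -782/2197, A1 = 35/169, A2 = -4/13, so u_p = -782/2197 - 4*t^2/13 + 35*t/169.

u = -782/2197 - 4*t**2/13 + 35*t/169 + C1*cos(2*t)*exp(-3*t) + C2*exp(-3*t)*sin(2*t)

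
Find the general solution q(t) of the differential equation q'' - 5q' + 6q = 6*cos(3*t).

q = -5*sin(3*t)/13 - cos(3*t)/13 + C1*exp(3*t) + C2*exp(2*t)

Characteristic equation r² - 5r + 6 = 0 factors as (r - 3)(r - 2) = 0, so r = 3, 2.
Hence q_h = C1*exp(3*t) + C2*exp(2*t).
Try q_p = A*cos(3*t) + B*sin(3*t). Substituting and equating the coefficients of cos(3t) and sin(3t) gives A = -1/13, B = -5/13, so q_p = -5*sin(3*t)/13 - cos(3*t)/13.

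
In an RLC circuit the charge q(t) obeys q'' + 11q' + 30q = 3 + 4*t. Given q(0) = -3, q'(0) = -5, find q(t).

q = 23/450 - 586*exp(-5*t)/25 + 2*t/15 + 367*exp(-6*t)/18

Characteristic equation r² + 11r + 30 = 0 factors as (r + 6)(r + 5) = 0, so r = -6, -5.
Hence q_h = C1*exp(-6*t) + C2*exp(-5*t).
For the particular solution try q_p = A0 + A1*t. Substituting and matching coefficients of each power of t gives A0 = 23/450, A1 = 2/15, so q_p = 23/450 + 2*t/15.
General solution: q = 23/450 + 2*t/15 + C1*exp(-6*t) + C2*exp(-5*t).
Apply the initial conditions: q(0) = 23/450 + C1 + C2 = -3 and q'(0) = 2/15 - 6*C1 - 5*C2 = -5. Solving gives C1 = 367/18, C2 = -586/25.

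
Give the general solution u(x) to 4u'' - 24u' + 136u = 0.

u = C1*cos(5*x)*exp(3*x) + C2*exp(3*x)*sin(5*x)

Divide through by 4: u'' - 6u' + 34u = 0.
Characteristic equation r² - 6r + 34 = 0 has discriminant (-6)² - 4·(34) = -100 < 0, so r = 3 ± 5i.
Hence u_h = C1*cos(5*x)*exp(3*x) + C2*exp(3*x)*sin(5*x).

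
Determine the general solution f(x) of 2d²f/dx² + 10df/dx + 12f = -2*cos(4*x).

f = -sin(4*x)/25 + cos(4*x)/50 + C1*exp(-3*x) + C2*exp(-2*x)

Divide through by 2: f'' + 5f' + 6f = -cos(4*x).
Characteristic equation r² + 5r + 6 = 0 factors as (r + 3)(r + 2) = 0, so r = -3, -2.
Hence f_h = C1*exp(-3*x) + C2*exp(-2*x).
Try f_p = A*cos(4*x) + B*sin(4*x). Substituting and equating the coefficients of cos(4x) and sin(4x) gives A = 1/50, B = -1/25, so f_p = -sin(4*x)/25 + cos(4*x)/50.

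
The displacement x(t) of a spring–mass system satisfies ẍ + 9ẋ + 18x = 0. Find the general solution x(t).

x = C1*exp(-6*t) + C2*exp(-3*t)

Characteristic equation r² + 9r + 18 = 0 factors as (r + 6)(r + 3) = 0, so r = -6, -3.
Hence x_h = C1*exp(-6*t) + C2*exp(-3*t).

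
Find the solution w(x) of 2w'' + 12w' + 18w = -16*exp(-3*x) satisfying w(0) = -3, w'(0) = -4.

Divide through by 2: w'' + 6w' + 9w = -8*exp(-3*x).
Characteristic equation r² + 6r + 9 = 0 has discriminant (6)² - 4·(9) = 0, so r = -3 is a repeated root.
Hence w_h = (C1 + C2*x)*exp(-3*x).
Since exp(-3*x) solves the homogeneous equation (r = -3 is a root of multiplicity 2), multiply the trial by x^2. Try w_p = A*x^2*exp(-3*x). Substituting into the equation and dividing by exp(-3*x) gives A = -4, so w_p = -4*x^2*exp(-3*x).
General solution: w = C1*exp(-3*x) - 4*x^2*exp(-3*x) + C2*x*exp(-3*x).
Apply the initial conditions: w(0) = C1 = -3 and w'(0) = C2 - 3*C1 = -4. Solving gives C1 = -3, C2 = -13.

w = -3*exp(-3*x) - 13*x*exp(-3*x) - 4*x**2*exp(-3*x)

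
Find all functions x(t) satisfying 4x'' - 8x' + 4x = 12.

Divide through by 4: x'' - 2x' + x = 3.
Characteristic equation r² - 2r + 1 = 0 has discriminant (-2)² - 4·(1) = 0, so r = 1 is a repeated root.
Hence x_h = (C1 + C2*t)*exp(t).
For the particular solution try x_p = A0. Substituting and matching coefficients of each power of t gives A0 = 3, so x_p = 3.

x = 3 + C1*exp(t) + C2*t*exp(t)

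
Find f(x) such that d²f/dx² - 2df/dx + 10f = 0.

Characteristic equation r² - 2r + 10 = 0 has discriminant (-2)² - 4·(10) = -36 < 0, so r = 1 ± 3i.
Hence f_h = C1*cos(3*x)*exp(x) + C2*exp(x)*sin(3*x).

f = C1*cos(3*x)*exp(x) + C2*exp(x)*sin(3*x)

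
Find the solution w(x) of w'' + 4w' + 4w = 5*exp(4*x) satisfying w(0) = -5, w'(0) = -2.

w = -185*exp(-2*x)/36 + 5*exp(4*x)/36 - 77*x*exp(-2*x)/6

Characteristic equation r² + 4r + 4 = 0 has discriminant (4)² - 4·(4) = 0, so r = -2 is a repeated root.
Hence w_h = (C1 + C2*x)*exp(-2*x).
Try w_p = A*exp(4*x). Substituting into the equation and dividing by exp(4*x) gives A = 5/36, so w_p = 5*exp(4*x)/36.
General solution: w = 5*exp(4*x)/36 + C1*exp(-2*x) + C2*x*exp(-2*x).
Apply the initial conditions: w(0) = 5/36 + C1 = -5 and w'(0) = 5/9 + C2 - 2*C1 = -2. Solving gives C1 = -185/36, C2 = -77/6.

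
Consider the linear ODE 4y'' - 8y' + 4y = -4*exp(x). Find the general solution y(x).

y = C1*exp(x) - x**2*exp(x)/2 + C2*x*exp(x)

Divide through by 4: y'' - 2y' + y = -exp(x).
Characteristic equation r² - 2r + 1 = 0 has discriminant (-2)² - 4·(1) = 0, so r = 1 is a repeated root.
Hence y_h = (C1 + C2*x)*exp(x).
Since exp(x) solves the homogeneous equation (r = 1 is a root of multiplicity 2), multiply the trial by x^2. Try y_p = A*x^2*exp(x). Substituting into the equation and dividing by exp(x) gives A = -1/2, so y_p = -x^2*exp(x)/2.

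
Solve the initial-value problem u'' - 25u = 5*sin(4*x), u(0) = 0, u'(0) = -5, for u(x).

u = -37*exp(5*x)/82 - 5*sin(4*x)/41 + 37*exp(-5*x)/82

Characteristic equation r² - 25 = 0 factors as (r + 5)(r - 5) = 0, so r = -5, 5.
Hence u_h = C1*exp(-5*x) + C2*exp(5*x).
Try u_p = A*cos(4*x) + B*sin(4*x). Substituting and equating the coefficients of cos(4x) and sin(4x) gives A = 0, B = -5/41, so u_p = -5*sin(4*x)/41.
General solution: u = -5*sin(4*x)/41 + C1*exp(-5*x) + C2*exp(5*x).
Apply the initial conditions: u(0) = C1 + C2 = 0 and u'(0) = -20/41 - 5*C1 + 5*C2 = -5. Solving gives C1 = 37/82, C2 = -37/82.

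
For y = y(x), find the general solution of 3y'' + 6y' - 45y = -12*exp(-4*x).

y = 4*exp(-4*x)/7 + C1*exp(3*x) + C2*exp(-5*x)

Divide through by 3: y'' + 2y' - 15y = -4*exp(-4*x).
Characteristic equation r² + 2r - 15 = 0 factors as (r - 3)(r + 5) = 0, so r = 3, -5.
Hence y_h = C1*exp(3*x) + C2*exp(-5*x).
Try y_p = A*exp(-4*x). Substituting into the equation and dividing by exp(-4*x) gives A = 4/7, so y_p = 4*exp(-4*x)/7.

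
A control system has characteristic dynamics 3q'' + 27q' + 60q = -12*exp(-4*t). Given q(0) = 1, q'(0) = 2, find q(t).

q = -10*exp(-5*t) + 11*exp(-4*t) - 4*t*exp(-4*t)

Divide through by 3: q'' + 9q' + 20q = -4*exp(-4*t).
Characteristic equation r² + 9r + 20 = 0 factors as (r + 5)(r + 4) = 0, so r = -5, -4.
Hence q_h = C1*exp(-5*t) + C2*exp(-4*t).
Since exp(-4*t) solves the homogeneous equation (r = -4 is a root of multiplicity 1), multiply the trial by t. Try q_p = A*t*exp(-4*t). Substituting into the equation and dividing by exp(-4*t) gives A = -4, so q_p = -4*t*exp(-4*t).
General solution: q = C1*exp(-5*t) + C2*exp(-4*t) - 4*t*exp(-4*t).
Apply the initial conditions: q(0) = C1 + C2 = 1 and q'(0) = -4 - 5*C1 - 4*C2 = 2. Solving gives C1 = -10, C2 = 11.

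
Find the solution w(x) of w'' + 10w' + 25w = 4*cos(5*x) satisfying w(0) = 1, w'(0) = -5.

Characteristic equation r² + 10r + 25 = 0 has discriminant (10)² - 4·(25) = 0, so r = -5 is a repeated root.
Hence w_h = (C1 + C2*x)*exp(-5*x).
Try w_p = A*cos(5*x) + B*sin(5*x). Substituting and equating the coefficients of cos(5x) and sin(5x) gives A = 0, B = 2/25, so w_p = 2*sin(5*x)/25.
General solution: w = 2*sin(5*x)/25 + C1*exp(-5*x) + C2*x*exp(-5*x).
Apply the initial conditions: w(0) = C1 = 1 and w'(0) = 2/5 + C2 - 5*C1 = -5. Solving gives C1 = 1, C2 = -2/5.

w = 2*sin(5*x)/25 - 2*x*exp(-5*x)/5 + exp(-5*x)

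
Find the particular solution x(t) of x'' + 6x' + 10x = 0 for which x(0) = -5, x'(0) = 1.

Characteristic equation r² + 6r + 10 = 0 has discriminant (6)² - 4·(10) = -4 < 0, so r = -3 ± i.
Hence x_h = C1*cos(t)*exp(-3*t) + C2*exp(-3*t)*sin(t).
Apply the initial conditions: x(0) = C1 = -5 and x'(0) = C2 - 3*C1 = 1. Solving gives C1 = -5, C2 = -14.

x = -14*exp(-3*t)*sin(t) - 5*cos(t)*exp(-3*t)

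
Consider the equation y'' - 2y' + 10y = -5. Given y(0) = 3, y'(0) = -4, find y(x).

Characteristic equation r² - 2r + 10 = 0 has discriminant (-2)² - 4·(10) = -36 < 0, so r = 1 ± 3i.
Hence y_h = C1*cos(3*x)*exp(x) + C2*exp(x)*sin(3*x).
For the particular solution try y_p = A0. Substituting and matching coefficients of each power of x gives A0 = -1/2, so y_p = -1/2.
General solution: y = -1/2 + C1*cos(3*x)*exp(x) + C2*exp(x)*sin(3*x).
Apply the initial conditions: y(0) = -1/2 + C1 = 3 and y'(0) = C1 + 3*C2 = -4. Solving gives C1 = 7/2, C2 = -5/2.

y = -1/2 - 5*exp(x)*sin(3*x)/2 + 7*cos(3*x)*exp(x)/2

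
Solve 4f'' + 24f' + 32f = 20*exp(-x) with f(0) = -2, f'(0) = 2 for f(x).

f = -11*exp(-2*x)/2 + 5*exp(-x)/3 + 11*exp(-4*x)/6

Divide through by 4: f'' + 6f' + 8f = 5*exp(-x).
Characteristic equation r² + 6r + 8 = 0 factors as (r + 2)(r + 4) = 0, so r = -2, -4.
Hence f_h = C1*exp(-2*x) + C2*exp(-4*x).
Try f_p = A*exp(-x). Substituting into the equation and dividing by exp(-x) gives A = 5/3, so f_p = 5*exp(-x)/3.
General solution: f = 5*exp(-x)/3 + C1*exp(-2*x) + C2*exp(-4*x).
Apply the initial conditions: f(0) = 5/3 + C1 + C2 = -2 and f'(0) = -5/3 - 4*C2 - 2*C1 = 2. Solving gives C1 = -11/2, C2 = 11/6.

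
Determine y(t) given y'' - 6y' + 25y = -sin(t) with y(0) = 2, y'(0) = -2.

Characteristic equation r² - 6r + 25 = 0 has discriminant (-6)² - 4·(25) = -64 < 0, so r = 3 ± 4i.
Hence y_h = C1*cos(4*t)*exp(3*t) + C2*exp(3*t)*sin(4*t).
Try y_p = A*cos(t) + B*sin(t). Substituting and equating the coefficients of cos(t) and sin(t) gives A = -1/102, B = -2/51, so y_p = -2*sin(t)/51 - cos(t)/102.
General solution: y = -2*sin(t)/51 - cos(t)/102 + C1*cos(4*t)*exp(3*t) + C2*exp(3*t)*sin(4*t).
Apply the initial conditions: y(0) = -1/102 + C1 = 2 and y'(0) = -2/51 + 3*C1 + 4*C2 = -2. Solving gives C1 = 205/102, C2 = -815/408.

y = -2*sin(t)/51 - cos(t)/102 - 815*exp(3*t)*sin(4*t)/408 + 205*cos(4*t)*exp(3*t)/102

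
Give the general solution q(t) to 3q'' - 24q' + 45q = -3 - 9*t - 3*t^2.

Divide through by 3: q'' - 8q' + 15q = -1 - t^2 - 3*t.
Characteristic equation r² - 8r + 15 = 0 factors as (r - 3)(r - 5) = 0, so r = 3, 5.
Hence q_h = C1*exp(3*t) + C2*exp(5*t).
For the particular solution try q_p = A0 + A1*t + A2*t^2. Substituting and matching coefficients of each power of t gives A0 = -683/3375, A1 = -61/225, A2 = -1/15, so q_p = -683/3375 - 61*t/225 - t^2/15.

q = -683/3375 - 61*t/225 - t**2/15 + C1*exp(3*t) + C2*exp(5*t)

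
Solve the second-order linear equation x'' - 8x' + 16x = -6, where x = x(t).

x = -3/8 + C1*exp(4*t) + C2*t*exp(4*t)

Characteristic equation r² - 8r + 16 = 0 has discriminant (-8)² - 4·(16) = 0, so r = 4 is a repeated root.
Hence x_h = (C1 + C2*t)*exp(4*t).
For the particular solution try x_p = A0. Substituting and matching coefficients of each power of t gives A0 = -3/8, so x_p = -3/8.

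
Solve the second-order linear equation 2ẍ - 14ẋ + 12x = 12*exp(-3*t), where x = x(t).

x = exp(-3*t)/6 + C1*exp(6*t) + C2*exp(t)

Divide through by 2: x'' - 7x' + 6x = 6*exp(-3*t).
Characteristic equation r² - 7r + 6 = 0 factors as (r - 6)(r - 1) = 0, so r = 6, 1.
Hence x_h = C1*exp(6*t) + C2*exp(t).
Try x_p = A*exp(-3*t). Substituting into the equation and dividing by exp(-3*t) gives A = 1/6, so x_p = exp(-3*t)/6.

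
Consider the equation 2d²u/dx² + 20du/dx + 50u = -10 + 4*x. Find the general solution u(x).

Divide through by 2: u'' + 10u' + 25u = -5 + 2*x.
Characteristic equation r² + 10r + 25 = 0 has discriminant (10)² - 4·(25) = 0, so r = -5 is a repeated root.
Hence u_h = (C1 + C2*x)*exp(-5*x).
For the particular solution try u_p = A0 + A1*x. Substituting and matching coefficients of each power of x gives A0 = -29/125, A1 = 2/25, so u_p = -29/125 + 2*x/25.

u = -29/125 + 2*x/25 + C1*exp(-5*x) + C2*x*exp(-5*x)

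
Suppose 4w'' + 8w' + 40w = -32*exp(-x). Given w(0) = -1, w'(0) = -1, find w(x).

w = -8*exp(-x)/9 - 2*exp(-x)*sin(3*x)/3 - cos(3*x)*exp(-x)/9

Divide through by 4: w'' + 2w' + 10w = -8*exp(-x).
Characteristic equation r² + 2r + 10 = 0 has discriminant (2)² - 4·(10) = -36 < 0, so r = -1 ± 3i.
Hence w_h = C1*cos(3*x)*exp(-x) + C2*exp(-x)*sin(3*x).
Try w_p = A*exp(-x). Substituting into the equation and dividing by exp(-x) gives A = -8/9, so w_p = -8*exp(-x)/9.
General solution: w = -8*exp(-x)/9 + C1*cos(3*x)*exp(-x) + C2*exp(-x)*sin(3*x).
Apply the initial conditions: w(0) = -8/9 + C1 = -1 and w'(0) = 8/9 - C1 + 3*C2 = -1. Solving gives C1 = -1/9, C2 = -2/3.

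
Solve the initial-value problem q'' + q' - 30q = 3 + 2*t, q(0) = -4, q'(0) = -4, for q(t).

Characteristic equation r² + r - 30 = 0 factors as (r - 5)(r + 6) = 0, so r = 5, -6.
Hence q_h = C1*exp(5*t) + C2*exp(-6*t).
For the particular solution try q_p = A0 + A1*t. Substituting and matching coefficients of each power of t gives A0 = -23/225, A1 = -1/15, so q_p = -23/225 - t/15.
General solution: q = -23/225 - t/15 + C1*exp(5*t) + C2*exp(-6*t).
Apply the initial conditions: q(0) = -23/225 + C1 + C2 = -4 and q'(0) = -1/15 - 6*C2 + 5*C1 = -4. Solving gives C1 = -683/275, C2 = -140/99.

q = -23/225 - 683*exp(5*t)/275 - 140*exp(-6*t)/99 - t/15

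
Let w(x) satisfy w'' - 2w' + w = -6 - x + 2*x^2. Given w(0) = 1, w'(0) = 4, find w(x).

Characteristic equation r² - 2r + 1 = 0 has discriminant (-2)² - 4·(1) = 0, so r = 1 is a repeated root.
Hence w_h = (C1 + C2*x)*exp(x).
For the particular solution try w_p = A0 + A1*x + A2*x^2. Substituting and matching coefficients of each power of x gives A0 = 4, A1 = 7, A2 = 2, so w_p = 4 + 2*x^2 + 7*x.
General solution: w = 4 + 2*x^2 + 7*x + C1*exp(x) + C2*x*exp(x).
Apply the initial conditions: w(0) = 4 + C1 = 1 and w'(0) = 7 + C1 + C2 = 4. Solving gives C1 = -3, C2 = 0.

w = 4 - 3*exp(x) + 2*x**2 + 7*x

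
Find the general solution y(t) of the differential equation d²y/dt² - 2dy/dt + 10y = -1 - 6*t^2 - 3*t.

y = -11/125 - 27*t/50 - 3*t**2/5 + C1*cos(3*t)*exp(t) + C2*exp(t)*sin(3*t)

Characteristic equation r² - 2r + 10 = 0 has discriminant (-2)² - 4·(10) = -36 < 0, so r = 1 ± 3i.
Hence y_h = C1*cos(3*t)*exp(t) + C2*exp(t)*sin(3*t).
For the particular solution try y_p = A0 + A1*t + A2*t^2. Substituting and matching coefficients of each power of t gives A0 = -11/125, A1 = -27/50, A2 = -3/5, so y_p = -11/125 - 27*t/50 - 3*t^2/5.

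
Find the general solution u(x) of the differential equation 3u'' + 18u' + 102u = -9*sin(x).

u = -11*sin(x)/125 + 2*cos(x)/125 + C1*cos(5*x)*exp(-3*x) + C2*exp(-3*x)*sin(5*x)

Divide through by 3: u'' + 6u' + 34u = -3*sin(x).
Characteristic equation r² + 6r + 34 = 0 has discriminant (6)² - 4·(34) = -100 < 0, so r = -3 ± 5i.
Hence u_h = C1*cos(5*x)*exp(-3*x) + C2*exp(-3*x)*sin(5*x).
Try u_p = A*cos(x) + B*sin(x). Substituting and equating the coefficients of cos(x) and sin(x) gives A = 2/125, B = -11/125, so u_p = -11*sin(x)/125 + 2*cos(x)/125.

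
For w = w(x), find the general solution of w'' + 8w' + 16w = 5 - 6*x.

w = 1/2 - 3*x/8 + C1*exp(-4*x) + C2*x*exp(-4*x)

Characteristic equation r² + 8r + 16 = 0 has discriminant (8)² - 4·(16) = 0, so r = -4 is a repeated root.
Hence w_h = (C1 + C2*x)*exp(-4*x).
For the particular solution try w_p = A0 + A1*x. Substituting and matching coefficients of each power of x gives A0 = 1/2, A1 = -3/8, so w_p = 1/2 - 3*x/8.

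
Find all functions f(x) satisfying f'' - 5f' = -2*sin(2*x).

f = C2 - 5*cos(2*x)/29 + 2*sin(2*x)/29 + C1*exp(5*x)

Characteristic equation r² - 5r = 0 factors as (r - 5)r = 0, so r = 5, 0.
Hence f_h = C1*exp(5*x) + C2.
Try f_p = A*cos(2*x) + B*sin(2*x). Substituting and equating the coefficients of cos(2x) and sin(2x) gives A = -5/29, B = 2/29, so f_p = -5*cos(2*x)/29 + 2*sin(2*x)/29.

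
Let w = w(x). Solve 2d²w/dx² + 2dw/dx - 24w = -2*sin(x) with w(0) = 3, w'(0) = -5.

Divide through by 2: w'' + w' - 12w = -sin(x).
Characteristic equation r² + r - 12 = 0 factors as (r - 3)(r + 4) = 0, so r = 3, -4.
Hence w_h = C1*exp(3*x) + C2*exp(-4*x).
Try w_p = A*cos(x) + B*sin(x). Substituting and equating the coefficients of cos(x) and sin(x) gives A = 1/170, B = 13/170, so w_p = cos(x)/170 + 13*sin(x)/170.
General solution: w = cos(x)/170 + 13*sin(x)/170 + C1*exp(3*x) + C2*exp(-4*x).
Apply the initial conditions: w(0) = 1/170 + C1 + C2 = 3 and w'(0) = 13/170 - 4*C2 + 3*C1 = -5. Solving gives C1 = 69/70, C2 = 239/119.

w = cos(x)/170 + 13*sin(x)/170 + 69*exp(3*x)/70 + 239*exp(-4*x)/119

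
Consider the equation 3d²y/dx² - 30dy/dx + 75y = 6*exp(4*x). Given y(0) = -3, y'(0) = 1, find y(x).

y = -5*exp(5*x) + 2*exp(4*x) + 18*x*exp(5*x)

Divide through by 3: y'' - 10y' + 25y = 2*exp(4*x).
Characteristic equation r² - 10r + 25 = 0 has discriminant (-10)² - 4·(25) = 0, so r = 5 is a repeated root.
Hence y_h = (C1 + C2*x)*exp(5*x).
Try y_p = A*exp(4*x). Substituting into the equation and dividing by exp(4*x) gives A = 2, so y_p = 2*exp(4*x).
General solution: y = 2*exp(4*x) + C1*exp(5*x) + C2*x*exp(5*x).
Apply the initial conditions: y(0) = 2 + C1 = -3 and y'(0) = 8 + C2 + 5*C1 = 1. Solving gives C1 = -5, C2 = 18.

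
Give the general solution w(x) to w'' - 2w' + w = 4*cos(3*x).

Characteristic equation r² - 2r + 1 = 0 has discriminant (-2)² - 4·(1) = 0, so r = 1 is a repeated root.
Hence w_h = (C1 + C2*x)*exp(x).
Try w_p = A*cos(3*x) + B*sin(3*x). Substituting and equating the coefficients of cos(3x) and sin(3x) gives A = -8/25, B = -6/25, so w_p = -8*cos(3*x)/25 - 6*sin(3*x)/25.

w = -8*cos(3*x)/25 - 6*sin(3*x)/25 + C1*exp(x) + C2*x*exp(x)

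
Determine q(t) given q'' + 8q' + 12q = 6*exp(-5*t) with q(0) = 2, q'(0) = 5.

Characteristic equation r² + 8r + 12 = 0 factors as (r + 2)(r + 6) = 0, so r = -2, -6.
Hence q_h = C1*exp(-2*t) + C2*exp(-6*t).
Try q_p = A*exp(-5*t). Substituting into the equation and dividing by exp(-5*t) gives A = -2, so q_p = -2*exp(-5*t).
General solution: q = -2*exp(-5*t) + C1*exp(-2*t) + C2*exp(-6*t).
Apply the initial conditions: q(0) = -2 + C1 + C2 = 2 and q'(0) = 10 - 6*C2 - 2*C1 = 5. Solving gives C1 = 19/4, C2 = -3/4.

q = -2*exp(-5*t) - 3*exp(-6*t)/4 + 19*exp(-2*t)/4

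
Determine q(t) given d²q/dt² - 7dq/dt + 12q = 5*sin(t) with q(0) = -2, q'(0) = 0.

q = -17*exp(3*t)/2 + 7*cos(t)/34 + 11*sin(t)/34 + 107*exp(4*t)/17

Characteristic equation r² - 7r + 12 = 0 factors as (r - 3)(r - 4) = 0, so r = 3, 4.
Hence q_h = C1*exp(3*t) + C2*exp(4*t).
Try q_p = A*cos(t) + B*sin(t). Substituting and equating the coefficients of cos(t) and sin(t) gives A = 7/34, B = 11/34, so q_p = 7*cos(t)/34 + 11*sin(t)/34.
General solution: q = 7*cos(t)/34 + 11*sin(t)/34 + C1*exp(3*t) + C2*exp(4*t).
Apply the initial conditions: q(0) = 7/34 + C1 + C2 = -2 and q'(0) = 11/34 + 3*C1 + 4*C2 = 0. Solving gives C1 = -17/2, C2 = 107/17.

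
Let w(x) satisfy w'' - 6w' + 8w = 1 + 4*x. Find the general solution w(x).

w = 1/2 + x/2 + C1*exp(2*x) + C2*exp(4*x)

Characteristic equation r² - 6r + 8 = 0 factors as (r - 2)(r - 4) = 0, so r = 2, 4.
Hence w_h = C1*exp(2*x) + C2*exp(4*x).
For the particular solution try w_p = A0 + A1*x. Substituting and matching coefficients of each power of x gives A0 = 1/2, A1 = 1/2, so w_p = 1/2 + x/2.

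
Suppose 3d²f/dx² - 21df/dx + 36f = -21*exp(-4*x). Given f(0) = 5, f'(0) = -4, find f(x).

f = 25*exp(3*x) - 159*exp(4*x)/8 - exp(-4*x)/8

Divide through by 3: f'' - 7f' + 12f = -7*exp(-4*x).
Characteristic equation r² - 7r + 12 = 0 factors as (r - 4)(r - 3) = 0, so r = 4, 3.
Hence f_h = C1*exp(4*x) + C2*exp(3*x).
Try f_p = A*exp(-4*x). Substituting into the equation and dividing by exp(-4*x) gives A = -1/8, so f_p = -exp(-4*x)/8.
General solution: f = -exp(-4*x)/8 + C1*exp(4*x) + C2*exp(3*x).
Apply the initial conditions: f(0) = -1/8 + C1 + C2 = 5 and f'(0) = 1/2 + 3*C2 + 4*C1 = -4. Solving gives C1 = -159/8, C2 = 25.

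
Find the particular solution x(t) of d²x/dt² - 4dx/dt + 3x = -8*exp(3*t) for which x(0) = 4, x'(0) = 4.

Characteristic equation r² - 4r + 3 = 0 factors as (r - 3)(r - 1) = 0, so r = 3, 1.
Hence x_h = C1*exp(3*t) + C2*exp(t).
Since exp(3*t) solves the homogeneous equation (r = 3 is a root of multiplicity 1), multiply the trial by t. Try x_p = A*t*exp(3*t). Substituting into the equation and dividing by exp(3*t) gives A = -4, so x_p = -4*t*exp(3*t).
General solution: x = C1*exp(3*t) + C2*exp(t) - 4*t*exp(3*t).
Apply the initial conditions: x(0) = C1 + C2 = 4 and x'(0) = -4 + C2 + 3*C1 = 4. Solving gives C1 = 2, C2 = 2.

x = 2*exp(t) + 2*exp(3*t) - 4*t*exp(3*t)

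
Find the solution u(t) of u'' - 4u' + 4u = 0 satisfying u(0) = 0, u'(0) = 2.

Characteristic equation r² - 4r + 4 = 0 has discriminant (-4)² - 4·(4) = 0, so r = 2 is a repeated root.
Hence u_h = (C1 + C2*t)*exp(2*t).
Apply the initial conditions: u(0) = C1 = 0 and u'(0) = C2 + 2*C1 = 2. Solving gives C1 = 0, C2 = 2.

u = 2*t*exp(2*t)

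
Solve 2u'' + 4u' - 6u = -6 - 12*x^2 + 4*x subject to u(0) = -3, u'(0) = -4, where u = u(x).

u = 11/3 + 2*x + 2*x**2 - 13*exp(x)/2 - exp(-3*x)/6

Divide through by 2: u'' + 2u' - 3u = -3 - 6*x^2 + 2*x.
Characteristic equation r² + 2r - 3 = 0 factors as (r + 3)(r - 1) = 0, so r = -3, 1.
Hence u_h = C1*exp(-3*x) + C2*exp(x).
For the particular solution try u_p = A0 + A1*x + A2*x^2. Substituting and matching coefficients of each power of x gives A0 = 11/3, A1 = 2, A2 = 2, so u_p = 11/3 + 2*x + 2*x^2.
General solution: u = 11/3 + 2*x + 2*x^2 + C1*exp(-3*x) + C2*exp(x).
Apply the initial conditions: u(0) = 11/3 + C1 + C2 = -3 and u'(0) = 2 + C2 - 3*C1 = -4. Solving gives C1 = -1/6, C2 = -13/2.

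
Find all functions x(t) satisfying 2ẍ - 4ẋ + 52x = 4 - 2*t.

Divide through by 2: x'' - 2x' + 26x = 2 - t.
Characteristic equation r² - 2r + 26 = 0 has discriminant (-2)² - 4·(26) = -100 < 0, so r = 1 ± 5i.
Hence x_h = C1*cos(5*t)*exp(t) + C2*exp(t)*sin(5*t).
For the particular solution try x_p = A0 + A1*t. Substituting and matching coefficients of each power of t gives A0 = 25/338, A1 = -1/26, so x_p = 25/338 - t/26.

x = 25/338 - t/26 + C1*cos(5*t)*exp(t) + C2*exp(t)*sin(5*t)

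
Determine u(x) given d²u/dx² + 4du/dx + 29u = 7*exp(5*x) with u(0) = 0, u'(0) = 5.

Characteristic equation r² + 4r + 29 = 0 has discriminant (4)² - 4·(29) = -100 < 0, so r = -2 ± 5i.
Hence u_h = C1*cos(5*x)*exp(-2*x) + C2*exp(-2*x)*sin(5*x).
Try u_p = A*exp(5*x). Substituting into the equation and dividing by exp(5*x) gives A = 7/74, so u_p = 7*exp(5*x)/74.
General solution: u = 7*exp(5*x)/74 + C1*cos(5*x)*exp(-2*x) + C2*exp(-2*x)*sin(5*x).
Apply the initial conditions: u(0) = 7/74 + C1 = 0 and u'(0) = 35/74 - 2*C1 + 5*C2 = 5. Solving gives C1 = -7/74, C2 = 321/370.

u = 7*exp(5*x)/74 - 7*cos(5*x)*exp(-2*x)/74 + 321*exp(-2*x)*sin(5*x)/370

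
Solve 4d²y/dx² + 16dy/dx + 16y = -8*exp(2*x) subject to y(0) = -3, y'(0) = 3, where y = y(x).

Divide through by 4: y'' + 4y' + 4y = -2*exp(2*x).
Characteristic equation r² + 4r + 4 = 0 has discriminant (4)² - 4·(4) = 0, so r = -2 is a repeated root.
Hence y_h = (C1 + C2*x)*exp(-2*x).
Try y_p = A*exp(2*x). Substituting into the equation and dividing by exp(2*x) gives A = -1/8, so y_p = -exp(2*x)/8.
General solution: y = -exp(2*x)/8 + C1*exp(-2*x) + C2*x*exp(-2*x).
Apply the initial conditions: y(0) = -1/8 + C1 = -3 and y'(0) = -1/4 + C2 - 2*C1 = 3. Solving gives C1 = -23/8, C2 = -5/2.

y = -23*exp(-2*x)/8 - exp(2*x)/8 - 5*x*exp(-2*x)/2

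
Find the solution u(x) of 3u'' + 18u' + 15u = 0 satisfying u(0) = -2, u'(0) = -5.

u = -15*exp(-x)/4 + 7*exp(-5*x)/4

Divide through by 3: u'' + 6u' + 5u = 0.
Characteristic equation r² + 6r + 5 = 0 factors as (r + 5)(r + 1) = 0, so r = -5, -1.
Hence u_h = C1*exp(-5*x) + C2*exp(-x).
Apply the initial conditions: u(0) = C1 + C2 = -2 and u'(0) = -C2 - 5*C1 = -5. Solving gives C1 = 7/4, C2 = -15/4.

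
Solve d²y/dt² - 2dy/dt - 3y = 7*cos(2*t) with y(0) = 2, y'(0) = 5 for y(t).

y = -49*cos(2*t)/65 - 28*sin(2*t)/65 + 3*exp(-t)/5 + 28*exp(3*t)/13

Characteristic equation r² - 2r - 3 = 0 factors as (r + 1)(r - 3) = 0, so r = -1, 3.
Hence y_h = C1*exp(-t) + C2*exp(3*t).
Try y_p = A*cos(2*t) + B*sin(2*t). Substituting and equating the coefficients of cos(2t) and sin(2t) gives A = -49/65, B = -28/65, so y_p = -49*cos(2*t)/65 - 28*sin(2*t)/65.
General solution: y = -49*cos(2*t)/65 - 28*sin(2*t)/65 + C1*exp(-t) + C2*exp(3*t).
Apply the initial conditions: y(0) = -49/65 + C1 + C2 = 2 and y'(0) = -56/65 - C1 + 3*C2 = 5. Solving gives C1 = 3/5, C2 = 28/13.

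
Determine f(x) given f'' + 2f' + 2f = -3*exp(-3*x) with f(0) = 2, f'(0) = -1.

f = -3*exp(-3*x)/5 - exp(-x)*sin(x)/5 + 13*cos(x)*exp(-x)/5

Characteristic equation r² + 2r + 2 = 0 has discriminant (2)² - 4·(2) = -4 < 0, so r = -1 ± i.
Hence f_h = C1*cos(x)*exp(-x) + C2*exp(-x)*sin(x).
Try f_p = A*exp(-3*x). Substituting into the equation and dividing by exp(-3*x) gives A = -3/5, so f_p = -3*exp(-3*x)/5.
General solution: f = -3*exp(-3*x)/5 + C1*cos(x)*exp(-x) + C2*exp(-x)*sin(x).
Apply the initial conditions: f(0) = -3/5 + C1 = 2 and f'(0) = 9/5 + C2 - C1 = -1. Solving gives C1 = 13/5, C2 = -1/5.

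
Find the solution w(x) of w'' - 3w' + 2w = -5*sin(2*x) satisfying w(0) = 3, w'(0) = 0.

Characteristic equation r² - 3r + 2 = 0 factors as (r - 2)(r - 1) = 0, so r = 2, 1.
Hence w_h = C1*exp(2*x) + C2*exp(x).
Try w_p = A*cos(2*x) + B*sin(2*x). Substituting and equating the coefficients of cos(2x) and sin(2x) gives A = -3/4, B = 1/4, so w_p = -3*cos(2*x)/4 + sin(2*x)/4.
General solution: w = -3*cos(2*x)/4 + sin(2*x)/4 + C1*exp(2*x) + C2*exp(x).
Apply the initial conditions: w(0) = -3/4 + C1 + C2 = 3 and w'(0) = 1/2 + C2 + 2*C1 = 0. Solving gives C1 = -17/4, C2 = 8.

w = 8*exp(x) - 17*exp(2*x)/4 - 3*cos(2*x)/4 + sin(2*x)/4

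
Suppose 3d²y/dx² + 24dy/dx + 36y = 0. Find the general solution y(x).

y = C1*exp(-6*x) + C2*exp(-2*x)

Divide through by 3: y'' + 8y' + 12y = 0.
Characteristic equation r² + 8r + 12 = 0 factors as (r + 6)(r + 2) = 0, so r = -6, -2.
Hence y_h = C1*exp(-6*x) + C2*exp(-2*x).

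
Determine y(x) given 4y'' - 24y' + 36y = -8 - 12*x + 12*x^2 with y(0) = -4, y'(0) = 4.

Divide through by 4: y'' - 6y' + 9y = -2 - 3*x + 3*x^2.
Characteristic equation r² - 6r + 9 = 0 has discriminant (-6)² - 4·(9) = 0, so r = 3 is a repeated root.
Hence y_h = (C1 + C2*x)*exp(3*x).
For the particular solution try y_p = A0 + A1*x + A2*x^2. Substituting and matching coefficients of each power of x gives A0 = -2/9, A1 = 1/9, A2 = 1/3, so y_p = -2/9 + x^2/3 + x/9.
General solution: y = -2/9 + x^2/3 + x/9 + C1*exp(3*x) + C2*x*exp(3*x).
Apply the initial conditions: y(0) = -2/9 + C1 = -4 and y'(0) = 1/9 + C2 + 3*C1 = 4. Solving gives C1 = -34/9, C2 = 137/9.

y = -2/9 - 34*exp(3*x)/9 + x**2/3 + x/9 + 137*x*exp(3*x)/9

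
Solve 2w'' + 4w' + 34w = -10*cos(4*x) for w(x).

Divide through by 2: w'' + 2w' + 17w = -5*cos(4*x).
Characteristic equation r² + 2r + 17 = 0 has discriminant (2)² - 4·(17) = -64 < 0, so r = -1 ± 4i.
Hence w_h = C1*cos(4*x)*exp(-x) + C2*exp(-x)*sin(4*x).
Try w_p = A*cos(4*x) + B*sin(4*x). Substituting and equating the coefficients of cos(4x) and sin(4x) gives A = -1/13, B = -8/13, so w_p = -8*sin(4*x)/13 - cos(4*x)/13.

w = -8*sin(4*x)/13 - cos(4*x)/13 + C1*cos(4*x)*exp(-x) + C2*exp(-x)*sin(4*x)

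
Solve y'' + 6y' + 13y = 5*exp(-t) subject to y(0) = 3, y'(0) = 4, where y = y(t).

Characteristic equation r² + 6r + 13 = 0 has discriminant (6)² - 4·(13) = -16 < 0, so r = -3 ± 2i.
Hence y_h = C1*cos(2*t)*exp(-3*t) + C2*exp(-3*t)*sin(2*t).
Try y_p = A*exp(-t). Substituting into the equation and dividing by exp(-t) gives A = 5/8, so y_p = 5*exp(-t)/8.
General solution: y = 5*exp(-t)/8 + C1*cos(2*t)*exp(-3*t) + C2*exp(-3*t)*sin(2*t).
Apply the initial conditions: y(0) = 5/8 + C1 = 3 and y'(0) = -5/8 - 3*C1 + 2*C2 = 4. Solving gives C1 = 19/8, C2 = 47/8.

y = 5*exp(-t)/8 + 19*cos(2*t)*exp(-3*t)/8 + 47*exp(-3*t)*sin(2*t)/8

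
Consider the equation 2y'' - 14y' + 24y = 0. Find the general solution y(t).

y = C1*exp(4*t) + C2*exp(3*t)

Divide through by 2: y'' - 7y' + 12y = 0.
Characteristic equation r² - 7r + 12 = 0 factors as (r - 4)(r - 3) = 0, so r = 4, 3.
Hence y_h = C1*exp(4*t) + C2*exp(3*t).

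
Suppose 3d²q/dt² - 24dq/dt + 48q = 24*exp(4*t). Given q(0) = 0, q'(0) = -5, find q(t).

Divide through by 3: q'' - 8q' + 16q = 8*exp(4*t).
Characteristic equation r² - 8r + 16 = 0 has discriminant (-8)² - 4·(16) = 0, so r = 4 is a repeated root.
Hence q_h = (C1 + C2*t)*exp(4*t).
Since exp(4*t) solves the homogeneous equation (r = 4 is a root of multiplicity 2), multiply the trial by t^2. Try q_p = A*t^2*exp(4*t). Substituting into the equation and dividing by exp(4*t) gives A = 4, so q_p = 4*t^2*exp(4*t).
General solution: q = C1*exp(4*t) + 4*t^2*exp(4*t) + C2*t*exp(4*t).
Apply the initial conditions: q(0) = C1 = 0 and q'(0) = C2 + 4*C1 = -5. Solving gives C1 = 0, C2 = -5.

q = -5*t*exp(4*t) + 4*t**2*exp(4*t)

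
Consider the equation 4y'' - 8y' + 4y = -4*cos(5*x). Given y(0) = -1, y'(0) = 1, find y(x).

y = -175*exp(x)/169 + 5*sin(5*x)/338 + 6*cos(5*x)/169 + 51*x*exp(x)/26

Divide through by 4: y'' - 2y' + y = -cos(5*x).
Characteristic equation r² - 2r + 1 = 0 has discriminant (-2)² - 4·(1) = 0, so r = 1 is a repeated root.
Hence y_h = (C1 + C2*x)*exp(x).
Try y_p = A*cos(5*x) + B*sin(5*x). Substituting and equating the coefficients of cos(5x) and sin(5x) gives A = 6/169, B = 5/338, so y_p = 5*sin(5*x)/338 + 6*cos(5*x)/169.
General solution: y = 5*sin(5*x)/338 + 6*cos(5*x)/169 + C1*exp(x) + C2*x*exp(x).
Apply the initial conditions: y(0) = 6/169 + C1 = -1 and y'(0) = 25/338 + C1 + C2 = 1. Solving gives C1 = -175/169, C2 = 51/26.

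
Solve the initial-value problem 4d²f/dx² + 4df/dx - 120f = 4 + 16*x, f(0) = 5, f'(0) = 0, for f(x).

f = -17/450 - 2*x/15 + 41*exp(-6*x)/18 + 69*exp(5*x)/25

Divide through by 4: f'' + f' - 30f = 1 + 4*x.
Characteristic equation r² + r - 30 = 0 factors as (r - 5)(r + 6) = 0, so r = 5, -6.
Hence f_h = C1*exp(5*x) + C2*exp(-6*x).
For the particular solution try f_p = A0 + A1*x. Substituting and matching coefficients of each power of x gives A0 = -17/450, A1 = -2/15, so f_p = -17/450 - 2*x/15.
General solution: f = -17/450 - 2*x/15 + C1*exp(5*x) + C2*exp(-6*x).
Apply the initial conditions: f(0) = -17/450 + C1 + C2 = 5 and f'(0) = -2/15 - 6*C2 + 5*C1 = 0. Solving gives C1 = 69/25, C2 = 41/18.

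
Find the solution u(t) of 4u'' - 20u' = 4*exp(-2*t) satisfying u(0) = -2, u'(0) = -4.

u = -13/10 - 27*exp(5*t)/35 + exp(-2*t)/14

Divide through by 4: u'' - 5u' = exp(-2*t).
Characteristic equation r² - 5r = 0 factors as (r - 5)r = 0, so r = 5, 0.
Hence u_h = C1*exp(5*t) + C2.
Try u_p = A*exp(-2*t). Substituting into the equation and dividing by exp(-2*t) gives A = 1/14, so u_p = exp(-2*t)/14.
General solution: u = C2 + exp(-2*t)/14 + C1*exp(5*t).
Apply the initial conditions: u(0) = 1/14 + C1 + C2 = -2 and u'(0) = -1/7 + 5*C1 = -4. Solving gives C1 = -27/35, C2 = -13/10.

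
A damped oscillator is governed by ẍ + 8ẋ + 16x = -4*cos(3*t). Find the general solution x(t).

x = -96*sin(3*t)/625 - 28*cos(3*t)/625 + C1*exp(-4*t) + C2*t*exp(-4*t)

Characteristic equation r² + 8r + 16 = 0 has discriminant (8)² - 4·(16) = 0, so r = -4 is a repeated root.
Hence x_h = (C1 + C2*t)*exp(-4*t).
Try x_p = A*cos(3*t) + B*sin(3*t). Substituting and equating the coefficients of cos(3t) and sin(3t) gives A = -28/625, B = -96/625, so x_p = -96*sin(3*t)/625 - 28*cos(3*t)/625.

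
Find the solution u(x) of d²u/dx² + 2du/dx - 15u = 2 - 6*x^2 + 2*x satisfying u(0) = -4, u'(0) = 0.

u = -94/1125 - 184*exp(-5*x)/125 - 22*exp(3*x)/9 - 2*x/75 + 2*x**2/5

Characteristic equation r² + 2r - 15 = 0 factors as (r + 5)(r - 3) = 0, so r = -5, 3.
Hence u_h = C1*exp(-5*x) + C2*exp(3*x).
For the particular solution try u_p = A0 + A1*x + A2*x^2. Substituting and matching coefficients of each power of x gives A0 = -94/1125, A1 = -2/75, A2 = 2/5, so u_p = -94/1125 - 2*x/75 + 2*x^2/5.
General solution: u = -94/1125 - 2*x/75 + 2*x^2/5 + C1*exp(-5*x) + C2*exp(3*x).
Apply the initial conditions: u(0) = -94/1125 + C1 + C2 = -4 and u'(0) = -2/75 - 5*C1 + 3*C2 = 0. Solving gives C1 = -184/125, C2 = -22/9.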